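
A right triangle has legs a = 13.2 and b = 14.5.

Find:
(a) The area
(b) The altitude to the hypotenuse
(a) The legs are perpendicular, so Area = ½·a·b = ½·13.2·14.5 = ½·191.4 = 95.7
(b) Hypotenuse c = √(a² + b²) = √(174.24 + 210.25) = √384.49 ≈ 19.6084
    Area = ½·c·h_c  ⇒  h_c = 2·Area/c = 191.4/19.6084 ≈ 9.76111

Area = 95.7, h_c = 9.761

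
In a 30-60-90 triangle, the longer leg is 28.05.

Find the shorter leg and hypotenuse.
In a 30-60-90 triangle the sides are in ratio 1 : √3 : 2, so short leg = long leg/√3 and hypotenuse = 2·(short leg).
Short leg = 28.05/√3 ≈ 28.05/1.73205 ≈ 16.1947
Hypotenuse = 2·16.1947 ≈ 32.3894

Short leg = 16.19, Hypotenuse = 32.39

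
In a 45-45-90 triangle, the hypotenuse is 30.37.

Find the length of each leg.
In a 45-45-90 triangle hypotenuse = leg·√2, so leg = hypotenuse/√2.
Leg = 30.37/√2 ≈ 30.37/1.41421 ≈ 21.4748

Each leg = 21.47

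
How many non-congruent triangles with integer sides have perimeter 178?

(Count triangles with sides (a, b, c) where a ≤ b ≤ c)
Let a ≤ b ≤ c with a + b + c = 178. The only binding inequality is a + b > c, i.e. 178 − c > c, so c < 178/2; and c ≥ 178/3 since c is the largest side.
So 60 ≤ c ≤ 88. For each c, b runs from ⌈(178 − c)/2⌉ up to c (then a = 178 − b − c satisfies 1 ≤ a ≤ b automatically), giving c − ⌈(178 − c)/2⌉ + 1 choices.
Summing over c: 2 + 3 + 5 + 6 + … + 42 + 44  (29 terms, c = 60, …, 88) = 660
Check (closed form: nearest integer to p²/48 for even p, (p+3)²/48 for odd p): 178²/48 = 31684/48 ≈ 660.08 → 660

660 triangles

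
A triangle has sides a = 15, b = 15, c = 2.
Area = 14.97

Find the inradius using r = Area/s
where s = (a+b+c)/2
s = (15 + 15 + 2)/2 = 32/2 = 16
r = Area/s = 14.97/16 ≈ 0.935625

r = 0.9356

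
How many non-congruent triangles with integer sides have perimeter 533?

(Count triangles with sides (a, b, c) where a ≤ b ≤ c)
Let a ≤ b ≤ c with a + b + c = 533. The only binding inequality is a + b > c, i.e. 533 − c > c, so c < 533/2; and c ≥ 533/3 since c is the largest side.
So 178 ≤ c ≤ 266. For each c, b runs from ⌈(533 − c)/2⌉ up to c (then a = 533 − b − c satisfies 1 ≤ a ≤ b automatically), giving c − ⌈(533 − c)/2⌉ + 1 choices.
Summing over c: 1 + 3 + 4 + 6 + … + 132 + 133  (89 terms, c = 178, …, 266) = 5985
Check (closed form: nearest integer to p²/48 for even p, (p+3)²/48 for odd p): (533+3)²/48 = 536²/48 = 287296/48 ≈ 5985.33 → 5985

5985 triangles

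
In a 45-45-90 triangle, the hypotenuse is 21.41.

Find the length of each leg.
In a 45-45-90 triangle hypotenuse = leg·√2, so leg = hypotenuse/√2.
Leg = 21.41/√2 ≈ 21.41/1.41421 ≈ 15.1392

Each leg = 15.14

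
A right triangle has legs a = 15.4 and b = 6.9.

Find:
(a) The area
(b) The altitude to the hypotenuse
(a) The legs are perpendicular, so Area = ½·a·b = ½·15.4·6.9 = ½·106.26 = 53.13
(b) Hypotenuse c = √(a² + b²) = √(237.16 + 47.61) = √284.77 ≈ 16.8751
    Area = ½·c·h_c  ⇒  h_c = 2·Area/c = 106.26/16.8751 ≈ 6.29684

Area = 53.13, h_c = 6.297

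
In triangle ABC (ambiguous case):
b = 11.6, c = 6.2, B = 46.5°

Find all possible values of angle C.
b/sin(B) = c/sin(C)  ⇒  sin(C) = c·sin(B)/b = 6.2·sin(46.5°)/11.6
sin(46.5°) ≈ 0.725374
sin(C) ≈ 6.2·0.725374/11.6 ≈ 4.49732/11.6 ≈ 0.3877
Candidate 1: C₁ = arcsin(0.3877) ≈ 22.8115°  →  A = 180° − 46.5° − 22.8115° ≈ 110.689° > 0, valid
Candidate 2: C₂ = 180° − C₁ ≈ 157.189°  →  A = 180° − 46.5° − 157.189° ≈ -23.6885° ≤ 0, not a valid triangle

C = 22.81° (one solution)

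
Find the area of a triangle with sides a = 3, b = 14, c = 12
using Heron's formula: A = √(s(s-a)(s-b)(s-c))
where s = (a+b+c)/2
s = (3 + 14 + 12)/2 = 29/2 = 14.5
s − a = 11.5, s − b = 0.5, s − c = 2.5
s(s−a)(s−b)(s−c) = 14.5·11.5·0.5·2.5 = 208.4375
Area = √208.4375 ≈ 14.4374

s = 14.5, Area = 14.44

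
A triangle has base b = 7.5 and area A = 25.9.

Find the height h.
A = ½·b·h  ⇒  h = 2A/b = 2·25.9/7.5 = 51.8/7.5 ≈ 6.90667

h = 6.907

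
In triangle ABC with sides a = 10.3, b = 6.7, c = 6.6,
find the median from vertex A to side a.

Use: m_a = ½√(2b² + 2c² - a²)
m_a = ½√(2·6.7² + 2·6.6² − 10.3²) = ½√(2·44.89 + 2·43.56 − 106.09) = ½√(89.78 + 87.12 − 106.09) = ½√70.81
√70.81 ≈ 8.41487, so m_a ≈ 4.20743

m_a = 4.207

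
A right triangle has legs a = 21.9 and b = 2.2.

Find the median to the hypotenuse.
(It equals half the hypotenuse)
Hypotenuse c = √(a² + b²) = √(479.61 + 4.84) = √484.45 ≈ 22.0102
Median to hypotenuse = c/2 ≈ 22.0102/2 ≈ 11.0051

Median = 11.01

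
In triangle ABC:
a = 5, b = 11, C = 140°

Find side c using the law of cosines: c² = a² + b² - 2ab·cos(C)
c² = 5² + 11² − 2·5·11·cos(140°)
cos(140°) ≈ -0.766044
c² ≈ 25 + 121 − 110·(-0.766044) ≈ 146 + 84.2649 ≈ 230.265
c ≈ √230.265 ≈ 15.1745

c = 15.17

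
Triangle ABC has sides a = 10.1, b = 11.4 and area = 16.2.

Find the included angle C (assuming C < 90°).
Area = ½·a·b·sin(C)  ⇒  sin(C) = 2·Area/(a·b) = 2·16.2/(10.1·11.4) = 32.4/115.14 ≈ 0.281397
C = arcsin(0.281397) ≈ 16.3436° (taking the acute solution since C < 90°)

C = 16.34°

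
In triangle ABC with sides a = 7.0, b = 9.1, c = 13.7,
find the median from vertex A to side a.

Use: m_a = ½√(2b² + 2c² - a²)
m_a = ½√(2·9.1² + 2·13.7² − 7.0²) = ½√(2·82.81 + 2·187.69 − 49) = ½√(165.62 + 375.38 − 49) = ½√492
√492 ≈ 22.1811, so m_a ≈ 11.0905

m_a = 11.09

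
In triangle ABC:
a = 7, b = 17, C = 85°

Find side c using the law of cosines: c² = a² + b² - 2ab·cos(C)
c² = 7² + 17² − 2·7·17·cos(85°)
cos(85°) ≈ 0.0871557
c² ≈ 49 + 289 − 238·(0.0871557) ≈ 338 − 20.7431 ≈ 317.257
c ≈ √317.257 ≈ 17.8117

c = 17.81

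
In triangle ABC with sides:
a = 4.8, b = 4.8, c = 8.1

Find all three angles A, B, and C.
Law of cosines for each angle (a² = 23.04, b² = 23.04, c² = 65.61):
cos(A) = (b² + c² − a²)/(2bc) = (23.04 + 65.61 − 23.04)/(2·4.8·8.1) = 65.61/77.76 ≈ 0.84375  ⇒  A ≈ 32.4617°
cos(B) = (a² + c² − b²)/(2ac) = (23.04 + 65.61 − 23.04)/(2·4.8·8.1) = 65.61/77.76 ≈ 0.84375  ⇒  B ≈ 32.4617°
cos(C) = (a² + b² − c²)/(2ab) = (23.04 + 23.04 − 65.61)/(2·4.8·4.8) = -19.53/46.08 ≈ -0.423828  ⇒  C ≈ 115.077°
Check: A + B + C ≈ 180°

A = 32.46°, B = 32.46°, C = 115.1°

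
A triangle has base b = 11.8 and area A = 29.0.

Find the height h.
A = ½·b·h  ⇒  h = 2A/b = 2·29.0/11.8 = 58/11.8 ≈ 4.91525

h = 4.915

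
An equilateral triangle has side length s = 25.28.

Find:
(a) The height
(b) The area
(a) The height splits the triangle into two 30-60-90 halves: h = s·√3/2 = 25.28·1.73205/2 ≈ 43.7862/2 ≈ 21.8931
(b) Area = (√3/4)·s² = (√3/4)·25.28² = (√3/4)·639.0784 ≈ 0.433013·639.0784 ≈ 276.729

Height = 21.89, Area = 276.7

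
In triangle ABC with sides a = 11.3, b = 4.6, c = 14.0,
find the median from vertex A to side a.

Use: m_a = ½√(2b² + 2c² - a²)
m_a = ½√(2·4.6² + 2·14.0² − 11.3²) = ½√(2·21.16 + 2·196 − 127.69) = ½√(42.32 + 392 − 127.69) = ½√306.63
√306.63 ≈ 17.5109, so m_a ≈ 8.75543

m_a = 8.755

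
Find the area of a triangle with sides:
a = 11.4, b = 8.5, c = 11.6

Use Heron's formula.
s = (11.4 + 8.5 + 11.6)/2 = 31.5/2 = 15.75
s − a = 4.35, s − b = 7.25, s − c = 4.15
s(s−a)(s−b)(s−c) = 15.75·4.35·7.25·4.15 ≈ 2061.37
Area = √2061.37 ≈ 45.4023

Area = 45.4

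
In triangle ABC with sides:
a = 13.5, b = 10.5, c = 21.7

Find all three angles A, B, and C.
Law of cosines for each angle (a² = 182.25, b² = 110.25, c² = 470.89):
cos(A) = (b² + c² − a²)/(2bc) = (110.25 + 470.89 − 182.25)/(2·10.5·21.7) = 398.89/455.7 ≈ 0.875335  ⇒  A ≈ 28.9154°
cos(B) = (a² + c² − b²)/(2ac) = (182.25 + 470.89 − 110.25)/(2·13.5·21.7) = 542.89/585.9 ≈ 0.926592  ⇒  B ≈ 22.0904°
cos(C) = (a² + b² − c²)/(2ab) = (182.25 + 110.25 − 470.89)/(2·13.5·10.5) = -178.39/283.5 ≈ -0.629242  ⇒  C ≈ 128.994°
Check: A + B + C ≈ 180°

A = 28.92°, B = 22.09°, C = 129°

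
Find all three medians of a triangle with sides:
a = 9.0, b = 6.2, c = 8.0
Median formula: m_a = ½√(2b² + 2c² − a²) (and cyclically). a² = 81, b² = 38.44, c² = 64.
m_a = ½√(2·38.44 + 2·64 − 81) = ½√123.88 ≈ ½·11.1301 ≈ 5.56507
m_b = ½√(2·81 + 2·64 − 38.44) = ½√251.56 ≈ ½·15.8606 ≈ 7.93032
m_c = ½√(2·81 + 2·38.44 − 64) = ½√174.88 ≈ ½·13.2242 ≈ 6.61211

m_a = 5.565, m_b = 7.93, m_c = 6.612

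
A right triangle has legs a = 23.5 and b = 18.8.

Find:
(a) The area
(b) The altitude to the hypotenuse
(a) The legs are perpendicular, so Area = ½·a·b = ½·23.5·18.8 = ½·441.8 = 220.9
(b) Hypotenuse c = √(a² + b²) = √(552.25 + 353.44) = √905.69 ≈ 30.0947
    Area = ½·c·h_c  ⇒  h_c = 2·Area/c = 441.8/30.0947 ≈ 14.6803

Area = 220.9, h_c = 14.68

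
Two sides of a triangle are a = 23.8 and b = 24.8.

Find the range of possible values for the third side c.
Triangle inequality: |a − b| < c < a + b
|a − b| = |23.8 − 24.8| = 1
a + b = 23.8 + 24.8 = 48.6

1 < c < 48.6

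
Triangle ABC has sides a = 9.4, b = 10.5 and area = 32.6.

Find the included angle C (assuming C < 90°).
Area = ½·a·b·sin(C)  ⇒  sin(C) = 2·Area/(a·b) = 2·32.6/(9.4·10.5) = 65.2/98.7 ≈ 0.660588
C = arcsin(0.660588) ≈ 41.3447° (taking the acute solution since C < 90°)

C = 41.34°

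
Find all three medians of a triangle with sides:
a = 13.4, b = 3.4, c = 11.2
Median formula: m_a = ½√(2b² + 2c² − a²) (and cyclically). a² = 179.56, b² = 11.56, c² = 125.44.
m_a = ½√(2·11.56 + 2·125.44 − 179.56) = ½√94.44 ≈ ½·9.71802 ≈ 4.85901
m_b = ½√(2·179.56 + 2·125.44 − 11.56) = ½√598.44 ≈ ½·24.463 ≈ 12.2315
m_c = ½√(2·179.56 + 2·11.56 − 125.44) = ½√256.8 ≈ ½·16.025 ≈ 8.01249

m_a = 4.859, m_b = 12.23, m_c = 8.012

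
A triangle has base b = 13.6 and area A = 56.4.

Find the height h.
A = ½·b·h  ⇒  h = 2A/b = 2·56.4/13.6 = 112.8/13.6 ≈ 8.29412

h = 8.294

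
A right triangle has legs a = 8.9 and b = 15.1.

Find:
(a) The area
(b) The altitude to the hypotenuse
(a) The legs are perpendicular, so Area = ½·a·b = ½·8.9·15.1 = ½·134.39 = 67.195
(b) Hypotenuse c = √(a² + b²) = √(79.21 + 228.01) = √307.22 ≈ 17.5277
    Area = ½·c·h_c  ⇒  h_c = 2·Area/c = 134.39/17.5277 ≈ 7.6673

Area = 67.195, h_c = 7.667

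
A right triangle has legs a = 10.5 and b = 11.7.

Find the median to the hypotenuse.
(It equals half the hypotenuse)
Hypotenuse c = √(a² + b²) = √(110.25 + 136.89) = √247.14 ≈ 15.7207
Median to hypotenuse = c/2 ≈ 15.7207/2 ≈ 7.86034

Median = 7.86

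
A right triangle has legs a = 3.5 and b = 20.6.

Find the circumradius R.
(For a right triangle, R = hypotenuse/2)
Hypotenuse c = √(a² + b²) = √(12.25 + 424.36) = √436.61 ≈ 20.8952
R = c/2 ≈ 20.8952/2 ≈ 10.4476

R = 10.45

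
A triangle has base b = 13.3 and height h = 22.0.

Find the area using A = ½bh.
A = ½·b·h = ½·13.3·22.0 = ½·292.6 = 146.3

Area = 146.3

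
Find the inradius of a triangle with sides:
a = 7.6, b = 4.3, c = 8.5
r = Area/s where s is the semi-perimeter.
s = (7.6 + 4.3 + 8.5)/2 = 20.4/2 = 10.2
Area = √(s(s−a)(s−b)(s−c)) = √(10.2·2.6·5.9·1.7) ≈ √265.996 ≈ 16.3094
r ≈ 16.3094/10.2 ≈ 1.59896

r = 1.599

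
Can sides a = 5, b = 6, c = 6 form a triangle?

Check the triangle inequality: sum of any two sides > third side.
a + b vs c: 5 + 6 = 11 > 6  ✓
a + c vs b: 5 + 6 = 11 > 6  ✓
b + c vs a: 6 + 6 = 12 > 5  ✓

Yes, triangle inequality satisfied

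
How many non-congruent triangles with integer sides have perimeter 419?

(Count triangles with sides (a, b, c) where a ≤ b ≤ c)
Let a ≤ b ≤ c with a + b + c = 419. The only binding inequality is a + b > c, i.e. 419 − c > c, so c < 419/2; and c ≥ 419/3 since c is the largest side.
So 140 ≤ c ≤ 209. For each c, b runs from ⌈(419 − c)/2⌉ up to c (then a = 419 − b − c satisfies 1 ≤ a ≤ b automatically), giving c − ⌈(419 − c)/2⌉ + 1 choices.
Summing over c: 1 + 3 + 4 + 6 + … + 103 + 105  (70 terms, c = 140, …, 209) = 3710
Check (closed form: nearest integer to p²/48 for even p, (p+3)²/48 for odd p): (419+3)²/48 = 422²/48 = 178084/48 ≈ 3710.08 → 3710

3710 triangles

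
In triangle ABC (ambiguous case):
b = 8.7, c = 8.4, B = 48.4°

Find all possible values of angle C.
b/sin(B) = c/sin(C)  ⇒  sin(C) = c·sin(B)/b = 8.4·sin(48.4°)/8.7
sin(48.4°) ≈ 0.747798
sin(C) ≈ 8.4·0.747798/8.7 ≈ 6.2815/8.7 ≈ 0.722012
Candidate 1: C₁ = arcsin(0.722012) ≈ 46.2208°  →  A = 180° − 48.4° − 46.2208° ≈ 85.3792° > 0, valid
Candidate 2: C₂ = 180° − C₁ ≈ 133.779°  →  A = 180° − 48.4° − 133.779° ≈ -2.1792° ≤ 0, not a valid triangle

C = 46.22° (one solution)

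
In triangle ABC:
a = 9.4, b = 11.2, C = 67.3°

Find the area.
Two sides and the included angle (SAS): A = ½·a·b·sin(C) = ½·9.4·11.2·sin(67.3°)
sin(67.3°) ≈ 0.922538
A ≈ ½·105.28·0.922538 = 52.64·0.922538 ≈ 48.5624

Area = 48.56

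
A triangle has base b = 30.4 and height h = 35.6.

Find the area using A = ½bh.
A = ½·b·h = ½·30.4·35.6 = ½·1082.24 = 541.12

Area = 541.12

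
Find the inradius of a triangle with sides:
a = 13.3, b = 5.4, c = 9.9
r = Area/s where s is the semi-perimeter.
s = (13.3 + 5.4 + 9.9)/2 = 28.6/2 = 14.3
Area = √(s(s−a)(s−b)(s−c)) = √(14.3·1·8.9·4.4) ≈ √559.988 ≈ 23.6641
r ≈ 23.6641/14.3 ≈ 1.65483

r = 1.655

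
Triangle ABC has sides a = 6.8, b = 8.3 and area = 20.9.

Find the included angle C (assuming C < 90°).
Area = ½·a·b·sin(C)  ⇒  sin(C) = 2·Area/(a·b) = 2·20.9/(6.8·8.3) = 41.8/56.44 ≈ 0.740609
C = arcsin(0.740609) ≈ 47.7834° (taking the acute solution since C < 90°)

C = 47.78°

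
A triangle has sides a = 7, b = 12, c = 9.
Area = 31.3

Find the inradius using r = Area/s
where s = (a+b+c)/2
s = (7 + 12 + 9)/2 = 28/2 = 14
r = Area/s = 31.3/14 ≈ 2.23571

r = 2.236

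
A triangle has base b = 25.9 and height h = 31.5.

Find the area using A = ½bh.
A = ½·b·h = ½·25.9·31.5 = ½·815.85 = 407.925

Area = 407.925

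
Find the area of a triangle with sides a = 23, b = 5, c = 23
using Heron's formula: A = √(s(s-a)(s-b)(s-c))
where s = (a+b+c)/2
s = (23 + 5 + 23)/2 = 51/2 = 25.5
s − a = 2.5, s − b = 20.5, s − c = 2.5
s(s−a)(s−b)(s−c) = 25.5·2.5·20.5·2.5 = 3267.1875
Area = √3267.1875 ≈ 57.1593

s = 25.5, Area = 57.16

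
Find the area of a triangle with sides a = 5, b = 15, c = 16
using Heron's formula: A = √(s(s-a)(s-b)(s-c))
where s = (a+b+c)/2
s = (5 + 15 + 16)/2 = 36/2 = 18
s − a = 13, s − b = 3, s − c = 2
s(s−a)(s−b)(s−c) = 18·13·3·2 = 1404
Area = √1404 ≈ 37.47

s = 18.0, Area = 37.47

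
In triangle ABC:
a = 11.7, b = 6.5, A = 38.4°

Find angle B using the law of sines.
a/sin(A) = b/sin(B)  ⇒  sin(B) = b·sin(A)/a = 6.5·sin(38.4°)/11.7
sin(38.4°) ≈ 0.621148
sin(B) ≈ 6.5·0.621148/11.7 ≈ 4.03746/11.7 ≈ 0.345082
B = arcsin(0.345082) ≈ 20.1868°
(Since b ≤ a we need B ≤ A, so the obtuse alternative 180° − 20.1868° ≈ 159.813° is rejected.)

B = 20.19°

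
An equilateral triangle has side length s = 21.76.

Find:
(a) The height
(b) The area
(a) The height splits the triangle into two 30-60-90 halves: h = s·√3/2 = 21.76·1.73205/2 ≈ 37.6894/2 ≈ 18.8447
(b) Area = (√3/4)·s² = (√3/4)·21.76² = (√3/4)·473.4976 ≈ 0.433013·473.4976 ≈ 205.03

Height = 18.84, Area = 205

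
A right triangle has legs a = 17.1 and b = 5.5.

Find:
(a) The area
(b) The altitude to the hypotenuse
(a) The legs are perpendicular, so Area = ½·a·b = ½·17.1·5.5 = ½·94.05 = 47.025
(b) Hypotenuse c = √(a² + b²) = √(292.41 + 30.25) = √322.66 ≈ 17.9627
    Area = ½·c·h_c  ⇒  h_c = 2·Area/c = 94.05/17.9627 ≈ 5.23584

Area = 47.025, h_c = 5.236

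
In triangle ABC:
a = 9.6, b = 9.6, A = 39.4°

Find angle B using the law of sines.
a/sin(A) = b/sin(B)  ⇒  sin(B) = b·sin(A)/a = 9.6·sin(39.4°)/9.6
sin(39.4°) ≈ 0.634731
sin(B) ≈ 9.6·0.634731/9.6 ≈ 6.09341/9.6 ≈ 0.634731
B = arcsin(0.634731) ≈ 39.4°
(Since b ≤ a we need B ≤ A, so the obtuse alternative 180° − 39.4° ≈ 140.6° is rejected.)

B = 39.4°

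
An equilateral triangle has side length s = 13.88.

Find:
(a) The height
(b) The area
(a) The height splits the triangle into two 30-60-90 halves: h = s·√3/2 = 13.88·1.73205/2 ≈ 24.0409/2 ≈ 12.0204
(b) Area = (√3/4)·s² = (√3/4)·13.88² = (√3/4)·192.6544 ≈ 0.433013·192.6544 ≈ 83.4218

Height = 12.02, Area = 83.42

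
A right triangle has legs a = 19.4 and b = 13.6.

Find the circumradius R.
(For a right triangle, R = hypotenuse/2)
Hypotenuse c = √(a² + b²) = √(376.36 + 184.96) = √561.32 ≈ 23.6922
R = c/2 ≈ 23.6922/2 ≈ 11.8461

R = 11.85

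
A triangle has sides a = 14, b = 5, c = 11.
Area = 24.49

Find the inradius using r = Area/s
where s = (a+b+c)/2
s = (14 + 5 + 11)/2 = 30/2 = 15
r = Area/s = 24.49/15 ≈ 1.63267

r = 1.633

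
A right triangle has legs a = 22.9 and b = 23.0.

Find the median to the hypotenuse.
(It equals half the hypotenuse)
Hypotenuse c = √(a² + b²) = √(524.41 + 529) = √1053.41 ≈ 32.4563
Median to hypotenuse = c/2 ≈ 32.4563/2 ≈ 16.2281

Median = 16.23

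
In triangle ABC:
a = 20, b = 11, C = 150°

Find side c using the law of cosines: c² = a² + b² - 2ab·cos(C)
c² = 20² + 11² − 2·20·11·cos(150°)
cos(150°) ≈ -0.866025
c² ≈ 400 + 121 − 440·(-0.866025) ≈ 521 + 381.051 ≈ 902.051
c ≈ √902.051 ≈ 30.0342

c = 30.03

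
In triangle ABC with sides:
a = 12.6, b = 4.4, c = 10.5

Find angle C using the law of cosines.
c² = a² + b² − 2ab·cos(C)  ⇒  cos(C) = (a² + b² − c²)/(2ab)
cos(C) = (12.6² + 4.4² − 10.5²)/(2·12.6·4.4) = (158.76 + 19.36 − 110.25)/110.88 = 67.87/110.88 ≈ 0.612103
C = arccos(0.612103) ≈ 52.2583°

C = 52.26°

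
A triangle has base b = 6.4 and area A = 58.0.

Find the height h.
A = ½·b·h  ⇒  h = 2A/b = 2·58.0/6.4 = 116/6.4 ≈ 18.125

h = 18.12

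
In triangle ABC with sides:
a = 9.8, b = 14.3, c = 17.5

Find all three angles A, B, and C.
Law of cosines for each angle (a² = 96.04, b² = 204.49, c² = 306.25):
cos(A) = (b² + c² − a²)/(2bc) = (204.49 + 306.25 − 96.04)/(2·14.3·17.5) = 414.7/500.5 ≈ 0.828571  ⇒  A ≈ 34.0477°
cos(B) = (a² + c² − b²)/(2ac) = (96.04 + 306.25 − 204.49)/(2·9.8·17.5) = 197.8/343 ≈ 0.576676  ⇒  B ≈ 54.7829°
cos(C) = (a² + b² − c²)/(2ab) = (96.04 + 204.49 − 306.25)/(2·9.8·14.3) = -5.72/280.28 ≈ -0.0204082  ⇒  C ≈ 91.1694°
Check: A + B + C ≈ 180°

A = 34.05°, B = 54.78°, C = 91.17°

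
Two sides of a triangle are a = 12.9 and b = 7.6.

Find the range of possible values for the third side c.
Triangle inequality: |a − b| < c < a + b
|a − b| = |12.9 − 7.6| = 5.3
a + b = 12.9 + 7.6 = 20.5

5.3 < c < 20.5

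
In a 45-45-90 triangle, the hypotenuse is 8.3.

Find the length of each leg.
In a 45-45-90 triangle hypotenuse = leg·√2, so leg = hypotenuse/√2.
Leg = 8.3/√2 ≈ 8.3/1.41421 ≈ 5.86899

Each leg = 5.869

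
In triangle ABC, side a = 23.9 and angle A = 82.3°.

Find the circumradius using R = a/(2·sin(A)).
R = a/(2·sin(A)) = 23.9/(2·sin(82.3°))
sin(82.3°) ≈ 0.990983
R ≈ 23.9/(2·0.990983) = 23.9/1.98197 ≈ 12.0587

R = 12.06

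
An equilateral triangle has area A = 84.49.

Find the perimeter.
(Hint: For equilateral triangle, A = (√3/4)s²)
A = (√3/4)s²  ⇒  s² = 4A/√3 = 4·84.49/√3 = 337.96/1.73205 ≈ 195.121
s ≈ √195.121 ≈ 13.9686
Perimeter = 3s ≈ 3·13.9686 ≈ 41.9057

Perimeter = 41.91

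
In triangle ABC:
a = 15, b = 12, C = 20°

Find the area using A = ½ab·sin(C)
A = ½·a·b·sin(C) = ½·15·12·sin(20°)
sin(20°) ≈ 0.34202
A ≈ ½·180·0.34202 = 90·0.34202 ≈ 30.7818

Area = 30.78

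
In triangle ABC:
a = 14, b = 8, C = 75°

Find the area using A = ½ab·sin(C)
A = ½·a·b·sin(C) = ½·14·8·sin(75°)
sin(75°) ≈ 0.965926
A ≈ ½·112·0.965926 = 56·0.965926 ≈ 54.0918

Area = 54.09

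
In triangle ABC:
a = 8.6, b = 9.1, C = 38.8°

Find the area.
Two sides and the included angle (SAS): A = ½·a·b·sin(C) = ½·8.6·9.1·sin(38.8°)
sin(38.8°) ≈ 0.626604
A ≈ ½·78.26·0.626604 = 39.13·0.626604 ≈ 24.519

Area = 24.52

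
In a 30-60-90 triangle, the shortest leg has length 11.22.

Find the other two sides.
In a 30-60-90 triangle the sides are in ratio 1 : √3 : 2 (short leg : long leg : hypotenuse).
Long leg = 11.22·√3 ≈ 11.22·1.73205 ≈ 19.4336
Hypotenuse = 2·11.22 = 22.44

Long leg = 11.22√3 = 19.43, Hypotenuse = 22.44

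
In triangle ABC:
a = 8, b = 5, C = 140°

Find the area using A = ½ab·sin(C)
A = ½·a·b·sin(C) = ½·8·5·sin(140°)
sin(140°) ≈ 0.642788
A ≈ ½·40·0.642788 = 20·0.642788 ≈ 12.8558

Area = 12.86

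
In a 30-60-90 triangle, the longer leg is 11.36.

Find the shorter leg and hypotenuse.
In a 30-60-90 triangle the sides are in ratio 1 : √3 : 2, so short leg = long leg/√3 and hypotenuse = 2·(short leg).
Short leg = 11.36/√3 ≈ 11.36/1.73205 ≈ 6.5587
Hypotenuse = 2·6.5587 ≈ 13.1174

Short leg = 6.559, Hypotenuse = 13.12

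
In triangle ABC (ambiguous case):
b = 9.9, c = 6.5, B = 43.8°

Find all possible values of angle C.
b/sin(B) = c/sin(C)  ⇒  sin(C) = c·sin(B)/b = 6.5·sin(43.8°)/9.9
sin(43.8°) ≈ 0.692143
sin(C) ≈ 6.5·0.692143/9.9 ≈ 4.49893/9.9 ≈ 0.454437
Candidate 1: C₁ = arcsin(0.454437) ≈ 27.0287°  →  A = 180° − 43.8° − 27.0287° ≈ 109.171° > 0, valid
Candidate 2: C₂ = 180° − C₁ ≈ 152.971°  →  A = 180° − 43.8° − 152.971° ≈ -16.7713° ≤ 0, not a valid triangle

C = 27.03° (one solution)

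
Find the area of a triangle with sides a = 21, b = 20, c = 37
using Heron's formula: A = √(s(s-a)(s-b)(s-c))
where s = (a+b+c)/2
s = (21 + 20 + 37)/2 = 78/2 = 39
s − a = 18, s − b = 19, s − c = 2
s(s−a)(s−b)(s−c) = 39·18·19·2 = 26676
Area = √26676 ≈ 163.328

s = 39.0, Area = 163.3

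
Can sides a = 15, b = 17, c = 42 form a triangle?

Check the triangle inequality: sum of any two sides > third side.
a + b vs c: 15 + 17 = 32 ≤ 42  ✗
a + c vs b: 15 + 42 = 57 > 17  ✓
b + c vs a: 17 + 42 = 59 > 15  ✓

No: 15 + 17 = 32 is not > 42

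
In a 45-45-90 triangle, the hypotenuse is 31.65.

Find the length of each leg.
In a 45-45-90 triangle hypotenuse = leg·√2, so leg = hypotenuse/√2.
Leg = 31.65/√2 ≈ 31.65/1.41421 ≈ 22.3799

Each leg = 22.38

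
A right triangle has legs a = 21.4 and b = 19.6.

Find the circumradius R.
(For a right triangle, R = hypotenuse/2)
Hypotenuse c = √(a² + b²) = √(457.96 + 384.16) = √842.12 ≈ 29.0193
R = c/2 ≈ 29.0193/2 ≈ 14.5097

R = 14.51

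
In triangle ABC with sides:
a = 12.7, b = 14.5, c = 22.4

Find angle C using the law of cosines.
c² = a² + b² − 2ab·cos(C)  ⇒  cos(C) = (a² + b² − c²)/(2ab)
cos(C) = (12.7² + 14.5² − 22.4²)/(2·12.7·14.5) = (161.29 + 210.25 − 501.76)/368.3 = -130.22/368.3 ≈ -0.35357
C = arccos(-0.35357) ≈ 110.706°

C = 110.7°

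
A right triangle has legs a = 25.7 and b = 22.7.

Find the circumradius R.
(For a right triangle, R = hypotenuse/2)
Hypotenuse c = √(a² + b²) = √(660.49 + 515.29) = √1175.78 ≈ 34.2896
R = c/2 ≈ 34.2896/2 ≈ 17.1448

R = 17.14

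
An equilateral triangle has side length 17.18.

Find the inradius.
r = Area/s with s the semi-perimeter.
Area = (√3/4)·17.18² = (√3/4)·295.1524 ≈ 0.433013·295.1524 ≈ 127.805
s = 3·17.18/2 = 25.77
r ≈ 127.805/25.77 ≈ 4.95944
(Equivalently r = side/(2√3) = 17.18/3.4641 ≈ 4.95944.)

r = 4.959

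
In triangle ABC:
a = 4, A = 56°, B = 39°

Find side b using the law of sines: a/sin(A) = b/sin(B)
a/sin(A) = b/sin(B)  ⇒  b = a·sin(B)/sin(A) = 4·sin(39°)/sin(56°)
sin(39°) ≈ 0.62932, sin(56°) ≈ 0.829038
b ≈ 4·0.62932/0.829038 ≈ 2.51728/0.829038 ≈ 3.03639

b = 3.036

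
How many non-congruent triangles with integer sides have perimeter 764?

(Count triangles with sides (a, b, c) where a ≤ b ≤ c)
Let a ≤ b ≤ c with a + b + c = 764. The only binding inequality is a + b > c, i.e. 764 − c > c, so c < 764/2; and c ≥ 764/3 since c is the largest side.
So 255 ≤ c ≤ 381. For each c, b runs from ⌈(764 − c)/2⌉ up to c (then a = 764 − b − c satisfies 1 ≤ a ≤ b automatically), giving c − ⌈(764 − c)/2⌉ + 1 choices.
Summing over c: 1 + 3 + 4 + 6 + … + 189 + 190  (127 terms, c = 255, …, 381) = 12160
Check (closed form: nearest integer to p²/48 for even p, (p+3)²/48 for odd p): 764²/48 = 583696/48 ≈ 12160.33 → 12160

12160 triangles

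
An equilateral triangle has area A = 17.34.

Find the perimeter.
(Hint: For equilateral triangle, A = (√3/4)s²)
A = (√3/4)s²  ⇒  s² = 4A/√3 = 4·17.34/√3 = 69.36/1.73205 ≈ 40.045
s ≈ √40.045 ≈ 6.32811
Perimeter = 3s ≈ 3·6.32811 ≈ 18.9843

Perimeter = 18.98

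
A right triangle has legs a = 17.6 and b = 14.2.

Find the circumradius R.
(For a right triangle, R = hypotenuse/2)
Hypotenuse c = √(a² + b²) = √(309.76 + 201.64) = √511.4 ≈ 22.6142
R = c/2 ≈ 22.6142/2 ≈ 11.3071

R = 11.31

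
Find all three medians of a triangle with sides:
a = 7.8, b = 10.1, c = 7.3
Median formula: m_a = ½√(2b² + 2c² − a²) (and cyclically). a² = 60.84, b² = 102.01, c² = 53.29.
m_a = ½√(2·102.01 + 2·53.29 − 60.84) = ½√249.76 ≈ ½·15.8038 ≈ 7.9019
m_b = ½√(2·60.84 + 2·53.29 − 102.01) = ½√126.25 ≈ ½·11.2361 ≈ 5.61805
m_c = ½√(2·60.84 + 2·102.01 − 53.29) = ½√272.41 ≈ ½·16.5048 ≈ 8.25242

m_a = 7.902, m_b = 5.618, m_c = 8.252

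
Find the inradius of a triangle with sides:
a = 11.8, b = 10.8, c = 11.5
r = Area/s where s is the semi-perimeter.
s = (11.8 + 10.8 + 11.5)/2 = 34.1/2 = 17.05
Area = √(s(s−a)(s−b)(s−c)) = √(17.05·5.25·6.25·5.55) ≈ √3104.96 ≈ 55.7222
r ≈ 55.7222/17.05 ≈ 3.26816

r = 3.268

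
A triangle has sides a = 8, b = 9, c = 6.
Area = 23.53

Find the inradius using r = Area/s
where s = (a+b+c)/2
s = (8 + 9 + 6)/2 = 23/2 = 11.5
r = Area/s = 23.53/11.5 ≈ 2.04609

r = 2.046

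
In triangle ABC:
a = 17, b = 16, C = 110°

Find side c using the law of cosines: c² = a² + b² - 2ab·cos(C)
c² = 17² + 16² − 2·17·16·cos(110°)
cos(110°) ≈ -0.34202
c² ≈ 289 + 256 − 544·(-0.34202) ≈ 545 + 186.059 ≈ 731.059
c ≈ √731.059 ≈ 27.0381

c = 27.04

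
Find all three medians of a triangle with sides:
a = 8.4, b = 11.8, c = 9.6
Median formula: m_a = ½√(2b² + 2c² − a²) (and cyclically). a² = 70.56, b² = 139.24, c² = 92.16.
m_a = ½√(2·139.24 + 2·92.16 − 70.56) = ½√392.24 ≈ ½·19.805 ≈ 9.90252
m_b = ½√(2·70.56 + 2·92.16 − 139.24) = ½√186.2 ≈ ½·13.6455 ≈ 6.82276
m_c = ½√(2·70.56 + 2·139.24 − 92.16) = ½√327.44 ≈ ½·18.0953 ≈ 9.04765

m_a = 9.903, m_b = 6.823, m_c = 9.048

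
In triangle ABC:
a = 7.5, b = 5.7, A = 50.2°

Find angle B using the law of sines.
a/sin(A) = b/sin(B)  ⇒  sin(B) = b·sin(A)/a = 5.7·sin(50.2°)/7.5
sin(50.2°) ≈ 0.768284
sin(B) ≈ 5.7·0.768284/7.5 ≈ 4.37922/7.5 ≈ 0.583895
B = arcsin(0.583895) ≈ 35.725°
(Since b ≤ a we need B ≤ A, so the obtuse alternative 180° − 35.725° ≈ 144.275° is rejected.)

B = 35.72°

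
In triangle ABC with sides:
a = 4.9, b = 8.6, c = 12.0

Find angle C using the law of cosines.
c² = a² + b² − 2ab·cos(C)  ⇒  cos(C) = (a² + b² − c²)/(2ab)
cos(C) = (4.9² + 8.6² − 12.0²)/(2·4.9·8.6) = (24.01 + 73.96 − 144)/84.28 = -46.03/84.28 ≈ -0.546156
C = arccos(-0.546156) ≈ 123.104°

C = 123.1°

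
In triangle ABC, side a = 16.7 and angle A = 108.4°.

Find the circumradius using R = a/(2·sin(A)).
R = a/(2·sin(A)) = 16.7/(2·sin(108.4°))
sin(108.4°) ≈ 0.948876
R ≈ 16.7/(2·0.948876) = 16.7/1.89775 ≈ 8.79989

R = 8.8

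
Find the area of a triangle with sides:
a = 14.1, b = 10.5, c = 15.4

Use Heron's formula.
s = (14.1 + 10.5 + 15.4)/2 = 40/2 = 20
s − a = 5.9, s − b = 9.5, s − c = 4.6
s(s−a)(s−b)(s−c) = 20·5.9·9.5·4.6 ≈ 5156.6
Area = √5156.6 ≈ 71.8095

Area = 71.81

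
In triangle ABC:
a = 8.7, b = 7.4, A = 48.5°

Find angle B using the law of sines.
a/sin(A) = b/sin(B)  ⇒  sin(B) = b·sin(A)/a = 7.4·sin(48.5°)/8.7
sin(48.5°) ≈ 0.748956
sin(B) ≈ 7.4·0.748956/8.7 ≈ 5.54227/8.7 ≈ 0.637043
B = arcsin(0.637043) ≈ 39.5717°
(Since b ≤ a we need B ≤ A, so the obtuse alternative 180° − 39.5717° ≈ 140.428° is rejected.)

B = 39.57°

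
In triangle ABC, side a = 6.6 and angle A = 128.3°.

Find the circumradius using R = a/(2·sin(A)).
R = a/(2·sin(A)) = 6.6/(2·sin(128.3°))
sin(128.3°) ≈ 0.784776
R ≈ 6.6/(2·0.784776) = 6.6/1.56955 ≈ 4.20502

R = 4.205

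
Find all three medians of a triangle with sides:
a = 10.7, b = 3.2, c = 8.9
Median formula: m_a = ½√(2b² + 2c² − a²) (and cyclically). a² = 114.49, b² = 10.24, c² = 79.21.
m_a = ½√(2·10.24 + 2·79.21 − 114.49) = ½√64.41 ≈ ½·8.02558 ≈ 4.01279
m_b = ½√(2·114.49 + 2·79.21 − 10.24) = ½√377.16 ≈ ½·19.4206 ≈ 9.7103
m_c = ½√(2·114.49 + 2·10.24 − 79.21) = ½√170.25 ≈ ½·13.048 ≈ 6.52399

m_a = 4.013, m_b = 9.71, m_c = 6.524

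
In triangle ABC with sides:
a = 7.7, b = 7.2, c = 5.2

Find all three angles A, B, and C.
Law of cosines for each angle (a² = 59.29, b² = 51.84, c² = 27.04):
cos(A) = (b² + c² − a²)/(2bc) = (51.84 + 27.04 − 59.29)/(2·7.2·5.2) = 19.59/74.88 ≈ 0.261619  ⇒  A ≈ 74.8339°
cos(B) = (a² + c² − b²)/(2ac) = (59.29 + 27.04 − 51.84)/(2·7.7·5.2) = 34.49/80.08 ≈ 0.430694  ⇒  B ≈ 64.4884°
cos(C) = (a² + b² − c²)/(2ab) = (59.29 + 51.84 − 27.04)/(2·7.7·7.2) = 84.09/110.88 ≈ 0.758387  ⇒  C ≈ 40.6778°
Check: A + B + C ≈ 180°

A = 74.83°, B = 64.49°, C = 40.68°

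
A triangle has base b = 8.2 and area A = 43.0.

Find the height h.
A = ½·b·h  ⇒  h = 2A/b = 2·43.0/8.2 = 86/8.2 ≈ 10.4878

h = 10.49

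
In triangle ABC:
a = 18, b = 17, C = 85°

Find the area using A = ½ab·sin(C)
A = ½·a·b·sin(C) = ½·18·17·sin(85°)
sin(85°) ≈ 0.996195
A ≈ ½·306·0.996195 = 153·0.996195 ≈ 152.418

Area = 152.4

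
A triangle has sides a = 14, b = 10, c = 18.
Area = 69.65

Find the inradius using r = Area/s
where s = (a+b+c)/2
s = (14 + 10 + 18)/2 = 42/2 = 21
r = Area/s = 69.65/21 ≈ 3.31667

r = 3.317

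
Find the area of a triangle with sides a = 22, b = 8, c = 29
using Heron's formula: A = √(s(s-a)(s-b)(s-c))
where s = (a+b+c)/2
s = (22 + 8 + 29)/2 = 59/2 = 29.5
s − a = 7.5, s − b = 21.5, s − c = 0.5
s(s−a)(s−b)(s−c) = 29.5·7.5·21.5·0.5 = 2378.4375
Area = √2378.4375 ≈ 48.7692

s = 29.5, Area = 48.77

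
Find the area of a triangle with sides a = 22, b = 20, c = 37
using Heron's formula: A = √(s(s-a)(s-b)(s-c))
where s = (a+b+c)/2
s = (22 + 20 + 37)/2 = 79/2 = 39.5
s − a = 17.5, s − b = 19.5, s − c = 2.5
s(s−a)(s−b)(s−c) = 39.5·17.5·19.5·2.5 = 33698.4375
Area = √33698.4375 ≈ 183.571

s = 39.5, Area = 183.6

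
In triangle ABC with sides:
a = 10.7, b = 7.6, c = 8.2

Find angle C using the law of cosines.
c² = a² + b² − 2ab·cos(C)  ⇒  cos(C) = (a² + b² − c²)/(2ab)
cos(C) = (10.7² + 7.6² − 8.2²)/(2·10.7·7.6) = (114.49 + 57.76 − 67.24)/162.64 = 105.01/162.64 ≈ 0.645659
C = arccos(0.645659) ≈ 49.7849°

C = 49.78°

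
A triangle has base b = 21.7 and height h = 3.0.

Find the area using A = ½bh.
A = ½·b·h = ½·21.7·3.0 = ½·65.1 = 32.55

Area = 32.55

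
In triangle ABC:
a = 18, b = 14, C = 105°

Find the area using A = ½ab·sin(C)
A = ½·a·b·sin(C) = ½·18·14·sin(105°)
sin(105°) ≈ 0.965926
A ≈ ½·252·0.965926 = 126·0.965926 ≈ 121.707

Area = 121.7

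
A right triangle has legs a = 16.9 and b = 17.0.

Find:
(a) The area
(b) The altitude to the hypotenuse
(a) The legs are perpendicular, so Area = ½·a·b = ½·16.9·17.0 = ½·287.3 = 143.65
(b) Hypotenuse c = √(a² + b²) = √(285.61 + 289) = √574.61 ≈ 23.971
    Area = ½·c·h_c  ⇒  h_c = 2·Area/c = 287.3/23.971 ≈ 11.9853

Area = 143.65, h_c = 11.99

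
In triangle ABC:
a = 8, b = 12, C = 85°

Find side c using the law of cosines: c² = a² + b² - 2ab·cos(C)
c² = 8² + 12² − 2·8·12·cos(85°)
cos(85°) ≈ 0.0871557
c² ≈ 64 + 144 − 192·(0.0871557) ≈ 208 − 16.7339 ≈ 191.266
c ≈ √191.266 ≈ 13.8299

c = 13.83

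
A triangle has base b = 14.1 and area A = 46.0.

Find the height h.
A = ½·b·h  ⇒  h = 2A/b = 2·46.0/14.1 = 92/14.1 ≈ 6.52482

h = 6.525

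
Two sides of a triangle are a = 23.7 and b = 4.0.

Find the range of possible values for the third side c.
Triangle inequality: |a − b| < c < a + b
|a − b| = |23.7 − 4.0| = 19.7
a + b = 23.7 + 4.0 = 27.7

19.7 < c < 27.7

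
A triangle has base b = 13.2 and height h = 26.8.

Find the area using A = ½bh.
A = ½·b·h = ½·13.2·26.8 = ½·353.76 = 176.88

Area = 176.88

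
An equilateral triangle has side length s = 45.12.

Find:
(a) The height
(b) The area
(a) The height splits the triangle into two 30-60-90 halves: h = s·√3/2 = 45.12·1.73205/2 ≈ 78.1501/2 ≈ 39.0751
(b) Area = (√3/4)·s² = (√3/4)·45.12² = (√3/4)·2035.8144 ≈ 0.433013·2035.8144 ≈ 881.533

Height = 39.08, Area = 881.5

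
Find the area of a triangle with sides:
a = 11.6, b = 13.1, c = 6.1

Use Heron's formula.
s = (11.6 + 13.1 + 6.1)/2 = 30.8/2 = 15.4
s − a = 3.8, s − b = 2.3, s − c = 9.3
s(s−a)(s−b)(s−c) = 15.4·3.8·2.3·9.3 ≈ 1251.74
Area = √1251.74 ≈ 35.38

Area = 35.38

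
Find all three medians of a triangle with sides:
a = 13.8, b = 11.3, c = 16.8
Median formula: m_a = ½√(2b² + 2c² − a²) (and cyclically). a² = 190.44, b² = 127.69, c² = 282.24.
m_a = ½√(2·127.69 + 2·282.24 − 190.44) = ½√629.42 ≈ ½·25.0882 ≈ 12.5441
m_b = ½√(2·190.44 + 2·282.24 − 127.69) = ½√817.67 ≈ ½·28.5949 ≈ 14.2975
m_c = ½√(2·190.44 + 2·127.69 − 282.24) = ½√354.02 ≈ ½·18.8154 ≈ 9.40771

m_a = 12.54, m_b = 14.3, m_c = 9.408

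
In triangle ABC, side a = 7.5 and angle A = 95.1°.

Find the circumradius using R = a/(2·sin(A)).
R = a/(2·sin(A)) = 7.5/(2·sin(95.1°))
sin(95.1°) ≈ 0.996041
R ≈ 7.5/(2·0.996041) = 7.5/1.99208 ≈ 3.76491

R = 3.765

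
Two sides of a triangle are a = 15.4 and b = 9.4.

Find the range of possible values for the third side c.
Triangle inequality: |a − b| < c < a + b
|a − b| = |15.4 − 9.4| = 6
a + b = 15.4 + 9.4 = 24.8

6 < c < 24.8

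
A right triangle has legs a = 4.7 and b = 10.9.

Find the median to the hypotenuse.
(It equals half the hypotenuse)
Hypotenuse c = √(a² + b²) = √(22.09 + 118.81) = √140.9 ≈ 11.8701
Median to hypotenuse = c/2 ≈ 11.8701/2 ≈ 5.93507

Median = 5.935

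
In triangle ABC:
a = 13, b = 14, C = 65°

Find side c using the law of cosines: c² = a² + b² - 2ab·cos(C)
c² = 13² + 14² − 2·13·14·cos(65°)
cos(65°) ≈ 0.422618
c² ≈ 169 + 196 − 364·(0.422618) ≈ 365 − 153.833 ≈ 211.167
c ≈ √211.167 ≈ 14.5316

c = 14.53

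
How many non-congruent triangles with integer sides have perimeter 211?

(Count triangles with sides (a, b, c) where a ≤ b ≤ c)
Let a ≤ b ≤ c with a + b + c = 211. The only binding inequality is a + b > c, i.e. 211 − c > c, so c < 211/2; and c ≥ 211/3 since c is the largest side.
So 71 ≤ c ≤ 105. For each c, b runs from ⌈(211 − c)/2⌉ up to c (then a = 211 − b − c satisfies 1 ≤ a ≤ b automatically), giving c − ⌈(211 − c)/2⌉ + 1 choices.
Summing over c: 2 + 3 + 5 + 6 + … + 51 + 53  (35 terms, c = 71, …, 105) = 954
Check (closed form: nearest integer to p²/48 for even p, (p+3)²/48 for odd p): (211+3)²/48 = 214²/48 = 45796/48 ≈ 954.08 → 954

954 triangles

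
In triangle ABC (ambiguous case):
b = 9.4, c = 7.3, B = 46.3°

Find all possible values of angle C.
b/sin(B) = c/sin(C)  ⇒  sin(C) = c·sin(B)/b = 7.3·sin(46.3°)/9.4
sin(46.3°) ≈ 0.722967
sin(C) ≈ 7.3·0.722967/9.4 ≈ 5.27766/9.4 ≈ 0.561453
Candidate 1: C₁ = arcsin(0.561453) ≈ 34.1564°  →  A = 180° − 46.3° − 34.1564° ≈ 99.5436° > 0, valid
Candidate 2: C₂ = 180° − C₁ ≈ 145.844°  →  A = 180° − 46.3° − 145.844° ≈ -12.1436° ≤ 0, not a valid triangle

C = 34.16° (one solution)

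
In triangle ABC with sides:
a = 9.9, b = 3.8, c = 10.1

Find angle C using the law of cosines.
c² = a² + b² − 2ab·cos(C)  ⇒  cos(C) = (a² + b² − c²)/(2ab)
cos(C) = (9.9² + 3.8² − 10.1²)/(2·9.9·3.8) = (98.01 + 14.44 − 102.01)/75.24 = 10.44/75.24 ≈ 0.138756
C = arccos(0.138756) ≈ 82.0241°

C = 82.02°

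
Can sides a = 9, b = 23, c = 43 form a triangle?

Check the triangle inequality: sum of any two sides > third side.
a + b vs c: 9 + 23 = 32 ≤ 43  ✗
a + c vs b: 9 + 43 = 52 > 23  ✓
b + c vs a: 23 + 43 = 66 > 9  ✓

No: 9 + 23 = 32 is not > 43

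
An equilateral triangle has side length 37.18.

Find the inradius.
r = Area/s with s the semi-perimeter.
Area = (√3/4)·37.18² = (√3/4)·1382.3524 ≈ 0.433013·1382.3524 ≈ 598.576
s = 3·37.18/2 = 55.77
r ≈ 598.576/55.77 ≈ 10.7329
(Equivalently r = side/(2√3) = 37.18/3.4641 ≈ 10.7329.)

r = 10.73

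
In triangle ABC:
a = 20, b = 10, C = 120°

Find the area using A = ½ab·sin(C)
A = ½·a·b·sin(C) = ½·20·10·sin(120°)
sin(120°) ≈ 0.866025
A ≈ ½·200·0.866025 = 100·0.866025 ≈ 86.6025

Area = 86.6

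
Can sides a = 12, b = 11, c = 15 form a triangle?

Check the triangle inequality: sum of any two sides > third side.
a + b vs c: 12 + 11 = 23 > 15  ✓
a + c vs b: 12 + 15 = 27 > 11  ✓
b + c vs a: 11 + 15 = 26 > 12  ✓

Yes, triangle inequality satisfied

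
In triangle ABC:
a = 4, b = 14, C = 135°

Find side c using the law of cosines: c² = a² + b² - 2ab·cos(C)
c² = 4² + 14² − 2·4·14·cos(135°)
cos(135°) ≈ -0.707107
c² ≈ 16 + 196 − 112·(-0.707107) ≈ 212 + 79.196 ≈ 291.196
c ≈ √291.196 ≈ 17.0645

c = 17.06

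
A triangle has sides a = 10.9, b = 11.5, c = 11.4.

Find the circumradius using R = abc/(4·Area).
First find the area with Heron's formula.
s = (10.9 + 11.5 + 11.4)/2 = 16.9
Area = √(s(s−a)(s−b)(s−c)) = √(16.9·6·5.4·5.5) ≈ √3011.58 ≈ 54.8779
abc = 10.9·11.5·11.4 = 1428.99
R = abc/(4·Area) ≈ 1428.99/(4·54.8779) = 1428.99/219.511 ≈ 6.50987

R = 6.51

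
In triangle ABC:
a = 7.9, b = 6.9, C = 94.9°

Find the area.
Two sides and the included angle (SAS): A = ½·a·b·sin(C) = ½·7.9·6.9·sin(94.9°)
sin(94.9°) ≈ 0.996345
A ≈ ½·54.51·0.996345 = 27.255·0.996345 ≈ 27.1554

Area = 27.16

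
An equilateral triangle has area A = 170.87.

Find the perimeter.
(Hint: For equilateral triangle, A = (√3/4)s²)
A = (√3/4)s²  ⇒  s² = 4A/√3 = 4·170.87/√3 = 683.48/1.73205 ≈ 394.607
s ≈ √394.607 ≈ 19.8647
Perimeter = 3s ≈ 3·19.8647 ≈ 59.5942

Perimeter = 59.59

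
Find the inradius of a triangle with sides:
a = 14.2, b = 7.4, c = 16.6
r = Area/s where s is the semi-perimeter.
s = (14.2 + 7.4 + 16.6)/2 = 38.2/2 = 19.1
Area = √(s(s−a)(s−b)(s−c)) = √(19.1·4.9·11.7·2.5) ≈ √2737.51 ≈ 52.3212
r ≈ 52.3212/19.1 ≈ 2.73933

r = 2.739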